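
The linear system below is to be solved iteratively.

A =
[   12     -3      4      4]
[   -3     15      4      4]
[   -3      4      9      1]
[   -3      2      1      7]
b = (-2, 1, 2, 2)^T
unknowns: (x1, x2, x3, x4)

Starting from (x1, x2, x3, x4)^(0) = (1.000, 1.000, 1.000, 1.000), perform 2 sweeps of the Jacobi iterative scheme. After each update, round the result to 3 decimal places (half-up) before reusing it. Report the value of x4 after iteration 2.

Iteration 1:
  x1 = (-2 - (-3)·1.000 - (4)·1.000 - (4)·1.000) / (12) = -0.583
  x2 = (1 - (-3)·1.000 - (4)·1.000 - (4)·1.000) / (15) = -0.267
  x3 = (2 - (-3)·1.000 - (4)·1.000 - (1)·1.000) / (9) = 0.000
  x4 = (2 - (-3)·1.000 - (2)·1.000 - (1)·1.000) / (7) = 0.286
Iteration 2:
  x1 = (-2 - (-3)·-0.267 - (4)·0.000 - (4)·0.286) / (12) = -0.329
  x2 = (1 - (-3)·-0.583 - (4)·0.000 - (4)·0.286) / (15) = -0.126
  x3 = (2 - (-3)·-0.583 - (4)·-0.267 - (1)·0.286) / (9) = 0.115
  x4 = (2 - (-3)·-0.583 - (2)·-0.267 - (1)·0.000) / (7) = 0.112

0.112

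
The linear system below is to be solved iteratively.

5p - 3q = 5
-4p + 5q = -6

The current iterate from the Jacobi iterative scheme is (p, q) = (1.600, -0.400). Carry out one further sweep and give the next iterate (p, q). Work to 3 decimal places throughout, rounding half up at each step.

One sweep:
  p = (5 - (-3)·-0.400) / (5) = 0.760
  q = (-6 - (-4)·1.600) / (5) = 0.080

(0.760, 0.080)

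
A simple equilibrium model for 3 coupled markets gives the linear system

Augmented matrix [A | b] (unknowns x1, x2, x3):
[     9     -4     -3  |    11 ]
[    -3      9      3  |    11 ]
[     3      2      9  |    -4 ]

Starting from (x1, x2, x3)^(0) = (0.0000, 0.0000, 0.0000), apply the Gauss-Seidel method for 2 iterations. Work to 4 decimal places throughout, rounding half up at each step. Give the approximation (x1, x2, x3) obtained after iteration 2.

(1.5418, 2.1408, -1.4341)

Iteration 1:
  x1 = (11 - (-4)·0.0000 - (-3)·0.0000) / (9) = 1.2222
  x2 = (11 - (-3)·1.2222 - (3)·0.0000) / (9) = 1.6296
  x3 = (-4 - (3)·1.2222 - (2)·1.6296) / (9) = -1.2140
Iteration 2:
  x1 = (11 - (-4)·1.6296 - (-3)·-1.2140) / (9) = 1.5418
  x2 = (11 - (-3)·1.5418 - (3)·-1.2140) / (9) = 2.1408
  x3 = (-4 - (3)·1.5418 - (2)·2.1408) / (9) = -1.4341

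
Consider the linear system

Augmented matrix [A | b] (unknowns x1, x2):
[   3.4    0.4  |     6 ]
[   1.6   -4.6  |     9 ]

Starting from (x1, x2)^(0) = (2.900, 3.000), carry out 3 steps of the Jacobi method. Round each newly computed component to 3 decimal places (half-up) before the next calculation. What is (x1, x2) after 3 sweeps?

(1.937, -1.304)

Iteration 1:
  x1 = (6 - (0.4)·3.000) / (3.4) = 1.412
  x2 = (9 - (1.6)·2.900) / (-4.6) = -0.948
Iteration 2:
  x1 = (6 - (0.4)·-0.948) / (3.4) = 1.876
  x2 = (9 - (1.6)·1.412) / (-4.6) = -1.465
Iteration 3:
  x1 = (6 - (0.4)·-1.465) / (3.4) = 1.937
  x2 = (9 - (1.6)·1.876) / (-4.6) = -1.304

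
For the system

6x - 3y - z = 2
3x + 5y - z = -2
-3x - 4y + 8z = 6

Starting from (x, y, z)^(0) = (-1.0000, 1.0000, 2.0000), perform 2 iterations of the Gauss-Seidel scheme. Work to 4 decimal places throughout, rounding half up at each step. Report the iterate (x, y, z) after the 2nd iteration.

(0.1229, -0.3062, 0.6430)

Iteration 1:
  x = (2 - (-3)·1.0000 - (-1)·2.0000) / (6) = 1.1667
  y = (-2 - (3)·1.1667 - (-1)·2.0000) / (5) = -0.7000
  z = (6 - (-3)·1.1667 - (-4)·-0.7000) / (8) = 0.8375
Iteration 2:
  x = (2 - (-3)·-0.7000 - (-1)·0.8375) / (6) = 0.1229
  y = (-2 - (3)·0.1229 - (-1)·0.8375) / (5) = -0.3062
  z = (6 - (-3)·0.1229 - (-4)·-0.3062) / (8) = 0.6430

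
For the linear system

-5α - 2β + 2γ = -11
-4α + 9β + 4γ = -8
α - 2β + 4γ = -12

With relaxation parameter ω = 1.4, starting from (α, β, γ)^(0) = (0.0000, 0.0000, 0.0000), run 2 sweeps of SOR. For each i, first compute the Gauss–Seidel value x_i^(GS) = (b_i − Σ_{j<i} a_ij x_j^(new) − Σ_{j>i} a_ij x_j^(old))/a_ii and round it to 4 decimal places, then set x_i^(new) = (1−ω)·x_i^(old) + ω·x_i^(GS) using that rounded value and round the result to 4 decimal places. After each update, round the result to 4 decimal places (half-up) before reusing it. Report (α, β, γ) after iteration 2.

(-1.2205, 0.7188, -1.3467)

Iteration 1:
  α: GS value = (-11 - (-2)·0.0000 - (2)·0.0000) / (-5) = 2.2000;  α ← (1−ω)·0.0000 + ω·2.2000 = 3.0800
  β: GS value = (-8 - (-4)·3.0800 - (4)·0.0000) / (9) = 0.4800;  β ← (1−ω)·0.0000 + ω·0.4800 = 0.6720
  γ: GS value = (-12 - (1)·3.0800 - (-2)·0.6720) / (4) = -3.4340;  γ ← (1−ω)·0.0000 + ω·-3.4340 = -4.8076
Iteration 2:
  α: GS value = (-11 - (-2)·0.6720 - (2)·-4.8076) / (-5) = 0.0082;  α ← (1−ω)·3.0800 + ω·0.0082 = -1.2205
  β: GS value = (-8 - (-4)·-1.2205 - (4)·-4.8076) / (9) = 0.7054;  β ← (1−ω)·0.6720 + ω·0.7054 = 0.7188
  γ: GS value = (-12 - (1)·-1.2205 - (-2)·0.7188) / (4) = -2.3355;  γ ← (1−ω)·-4.8076 + ω·-2.3355 = -1.3467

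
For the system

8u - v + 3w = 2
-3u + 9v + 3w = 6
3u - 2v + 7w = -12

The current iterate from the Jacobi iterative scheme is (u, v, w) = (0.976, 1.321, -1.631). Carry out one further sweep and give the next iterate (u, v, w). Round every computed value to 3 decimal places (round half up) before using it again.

(1.027, 1.536, -1.755)

One sweep:
  u = (2 - (-1)·1.321 - (3)·-1.631) / (8) = 1.027
  v = (6 - (-3)·0.976 - (3)·-1.631) / (9) = 1.536
  w = (-12 - (3)·0.976 - (-2)·1.321) / (7) = -1.755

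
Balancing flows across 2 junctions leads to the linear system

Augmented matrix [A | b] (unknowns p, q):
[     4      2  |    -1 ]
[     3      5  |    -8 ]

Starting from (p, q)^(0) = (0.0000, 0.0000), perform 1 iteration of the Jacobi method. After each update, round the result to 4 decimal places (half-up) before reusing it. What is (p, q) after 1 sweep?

Iteration 1:
  p = (-1 - (2)·0.0000) / (4) = -0.2500
  q = (-8 - (3)·0.0000) / (5) = -1.6000

(-0.2500, -1.6000)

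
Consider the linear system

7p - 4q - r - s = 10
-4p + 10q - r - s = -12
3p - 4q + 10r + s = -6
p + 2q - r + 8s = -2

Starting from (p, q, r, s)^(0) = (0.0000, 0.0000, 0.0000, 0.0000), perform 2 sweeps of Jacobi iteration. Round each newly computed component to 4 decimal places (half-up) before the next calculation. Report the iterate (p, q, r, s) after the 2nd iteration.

Iteration 1:
  p = (10 - (-4)·0.0000 - (-1)·0.0000 - (-1)·0.0000) / (7) = 1.4286
  q = (-12 - (-4)·0.0000 - (-1)·0.0000 - (-1)·0.0000) / (10) = -1.2000
  r = (-6 - (3)·0.0000 - (-4)·0.0000 - (1)·0.0000) / (10) = -0.6000
  s = (-2 - (1)·0.0000 - (2)·0.0000 - (-1)·0.0000) / (8) = -0.2500
Iteration 2:
  p = (10 - (-4)·-1.2000 - (-1)·-0.6000 - (-1)·-0.2500) / (7) = 0.6214
  q = (-12 - (-4)·1.4286 - (-1)·-0.6000 - (-1)·-0.2500) / (10) = -0.7136
  r = (-6 - (3)·1.4286 - (-4)·-1.2000 - (1)·-0.2500) / (10) = -1.4836
  s = (-2 - (1)·1.4286 - (2)·-1.2000 - (-1)·-0.6000) / (8) = -0.2036

(0.6214, -0.7136, -1.4836, -0.2036)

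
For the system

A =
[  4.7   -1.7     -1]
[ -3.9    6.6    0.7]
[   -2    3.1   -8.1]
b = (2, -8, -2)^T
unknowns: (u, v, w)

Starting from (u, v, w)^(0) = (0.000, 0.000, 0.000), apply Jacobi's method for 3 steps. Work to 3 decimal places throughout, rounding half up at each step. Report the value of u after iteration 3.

0.000

Iteration 1:
  u = (2 - (-1.7)·0.000 - (-1)·0.000) / (4.7) = 0.426
  v = (-8 - (-3.9)·0.000 - (0.7)·0.000) / (6.6) = -1.212
  w = (-2 - (-2)·0.000 - (3.1)·0.000) / (-8.1) = 0.247
Iteration 2:
  u = (2 - (-1.7)·-1.212 - (-1)·0.247) / (4.7) = 0.040
  v = (-8 - (-3.9)·0.426 - (0.7)·0.247) / (6.6) = -0.987
  w = (-2 - (-2)·0.426 - (3.1)·-1.212) / (-8.1) = -0.322
Iteration 3:
  u = (2 - (-1.7)·-0.987 - (-1)·-0.322) / (4.7) = 0.000
  v = (-8 - (-3.9)·0.040 - (0.7)·-0.322) / (6.6) = -1.154
  w = (-2 - (-2)·0.040 - (3.1)·-0.987) / (-8.1) = -0.141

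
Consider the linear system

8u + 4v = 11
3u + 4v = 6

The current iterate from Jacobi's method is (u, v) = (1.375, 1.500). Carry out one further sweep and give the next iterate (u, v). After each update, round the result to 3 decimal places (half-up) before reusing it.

(0.625, 0.469)

One sweep:
  u = (11 - (4)·1.500) / (8) = 0.625
  v = (6 - (3)·1.375) / (4) = 0.469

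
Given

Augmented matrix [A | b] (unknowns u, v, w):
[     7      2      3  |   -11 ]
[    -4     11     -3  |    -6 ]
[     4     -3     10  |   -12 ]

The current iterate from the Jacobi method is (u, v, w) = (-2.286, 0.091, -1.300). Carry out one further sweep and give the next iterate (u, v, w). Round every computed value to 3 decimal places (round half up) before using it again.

One sweep:
  u = (-11 - (2)·0.091 - (3)·-1.300) / (7) = -1.040
  v = (-6 - (-4)·-2.286 - (-3)·-1.300) / (11) = -1.731
  w = (-12 - (4)·-2.286 - (-3)·0.091) / (10) = -0.258

(-1.040, -1.731, -0.258)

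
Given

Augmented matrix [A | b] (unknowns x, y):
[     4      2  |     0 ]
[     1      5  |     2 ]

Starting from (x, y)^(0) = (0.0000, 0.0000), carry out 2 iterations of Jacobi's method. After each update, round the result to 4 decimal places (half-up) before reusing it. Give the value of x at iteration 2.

-0.2000

Iteration 1:
  x = (0 - (2)·0.0000) / (4) = 0.0000
  y = (2 - (1)·0.0000) / (5) = 0.4000
Iteration 2:
  x = (0 - (2)·0.4000) / (4) = -0.2000
  y = (2 - (1)·0.0000) / (5) = 0.4000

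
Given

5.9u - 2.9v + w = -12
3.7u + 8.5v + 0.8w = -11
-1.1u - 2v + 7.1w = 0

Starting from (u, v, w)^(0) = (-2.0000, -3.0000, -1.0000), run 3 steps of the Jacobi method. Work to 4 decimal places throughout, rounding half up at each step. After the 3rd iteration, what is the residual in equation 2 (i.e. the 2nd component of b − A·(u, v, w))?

-1.0451

Iteration 1:
  u = (-12 - (-2.9)·-3.0000 - (1)·-1.0000) / (5.9) = -3.3390
  v = (-11 - (3.7)·-2.0000 - (0.8)·-1.0000) / (8.5) = -0.3294
  w = (0 - (-1.1)·-2.0000 - (-2)·-3.0000) / (7.1) = -1.1549
Iteration 2:
  u = (-12 - (-2.9)·-0.3294 - (1)·-1.1549) / (5.9) = -2.0001
  v = (-11 - (3.7)·-3.3390 - (0.8)·-1.1549) / (8.5) = 0.2680
  w = (0 - (-1.1)·-3.3390 - (-2)·-0.3294) / (7.1) = -0.6101
Iteration 3:
  u = (-12 - (-2.9)·0.2680 - (1)·-0.6101) / (5.9) = -1.7988
  v = (-11 - (3.7)·-2.0001 - (0.8)·-0.6101) / (8.5) = -0.3661
  w = (0 - (-1.1)·-2.0001 - (-2)·0.2680) / (7.1) = -0.2344
Residual b − A·x = (-2.2144, -1.0451, -1.0466)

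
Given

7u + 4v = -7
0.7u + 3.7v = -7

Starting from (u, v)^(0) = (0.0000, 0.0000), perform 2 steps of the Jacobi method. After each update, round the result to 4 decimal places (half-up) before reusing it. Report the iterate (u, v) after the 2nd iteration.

Iteration 1:
  u = (-7 - (4)·0.0000) / (7) = -1.0000
  v = (-7 - (0.7)·0.0000) / (3.7) = -1.8919
Iteration 2:
  u = (-7 - (4)·-1.8919) / (7) = 0.0811
  v = (-7 - (0.7)·-1.0000) / (3.7) = -1.7027

(0.0811, -1.7027)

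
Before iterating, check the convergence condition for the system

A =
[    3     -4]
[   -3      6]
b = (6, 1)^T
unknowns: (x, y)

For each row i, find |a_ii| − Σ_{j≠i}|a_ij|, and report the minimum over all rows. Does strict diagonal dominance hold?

-1

row 1: |3| − (4) = -1
row 2: |6| − (3) = 3
minimum over rows = -1 → not strictly diagonally dominant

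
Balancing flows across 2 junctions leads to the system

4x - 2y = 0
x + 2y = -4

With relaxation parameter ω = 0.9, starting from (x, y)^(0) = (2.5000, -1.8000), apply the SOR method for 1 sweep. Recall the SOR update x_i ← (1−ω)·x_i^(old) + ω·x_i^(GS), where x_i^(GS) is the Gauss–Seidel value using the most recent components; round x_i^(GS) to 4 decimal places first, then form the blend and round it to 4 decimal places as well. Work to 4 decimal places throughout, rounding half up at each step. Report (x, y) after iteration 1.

(-0.5600, -1.7280)

Iteration 1:
  x: GS value = (0 - (-2)·-1.8000) / (4) = -0.9000;  x ← (1−ω)·2.5000 + ω·-0.9000 = -0.5600
  y: GS value = (-4 - (1)·-0.5600) / (2) = -1.7200;  y ← (1−ω)·-1.8000 + ω·-1.7200 = -1.7280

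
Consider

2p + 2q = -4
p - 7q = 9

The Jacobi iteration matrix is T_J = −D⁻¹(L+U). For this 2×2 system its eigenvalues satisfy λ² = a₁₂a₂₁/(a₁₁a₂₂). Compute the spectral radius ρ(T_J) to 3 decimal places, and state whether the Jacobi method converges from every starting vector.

a₁₂a₂₁/(a₁₁a₂₂) = (2)·(1) / ((2)·(-7)) = -0.142857
ρ = √|-0.142857| = √0.142857 = 0.378
ρ < 1, so Jacobi converges

0.378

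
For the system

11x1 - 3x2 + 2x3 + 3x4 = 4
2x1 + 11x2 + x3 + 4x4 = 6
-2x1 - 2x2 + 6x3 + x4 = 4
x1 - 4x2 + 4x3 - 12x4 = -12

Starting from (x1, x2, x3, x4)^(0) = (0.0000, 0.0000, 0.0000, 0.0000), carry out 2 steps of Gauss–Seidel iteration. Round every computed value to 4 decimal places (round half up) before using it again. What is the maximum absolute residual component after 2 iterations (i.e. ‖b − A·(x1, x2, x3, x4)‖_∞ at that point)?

Iteration 1:
  x1 = (4 - (-3)·0.0000 - (2)·0.0000 - (3)·0.0000) / (11) = 0.3636
  x2 = (6 - (2)·0.3636 - (1)·0.0000 - (4)·0.0000) / (11) = 0.4793
  x3 = (4 - (-2)·0.3636 - (-2)·0.4793 - (1)·0.0000) / (6) = 0.9476
  x4 = (-12 - (1)·0.3636 - (-4)·0.4793 - (4)·0.9476) / (-12) = 1.1864
Iteration 2:
  x1 = (4 - (-3)·0.4793 - (2)·0.9476 - (3)·1.1864) / (11) = -0.0015
  x2 = (6 - (2)·-0.0015 - (1)·0.9476 - (4)·1.1864) / (11) = 0.0282
  x3 = (4 - (-2)·-0.0015 - (-2)·0.0282 - (1)·1.1864) / (6) = 0.4778
  x4 = (-12 - (1)·-0.0015 - (-4)·0.0282 - (4)·0.4778) / (-12) = 1.1497
Residual b − A·x = (-0.3036, 0.6162, 0.0369, -0.0005); ∞-norm = 0.6162

0.6162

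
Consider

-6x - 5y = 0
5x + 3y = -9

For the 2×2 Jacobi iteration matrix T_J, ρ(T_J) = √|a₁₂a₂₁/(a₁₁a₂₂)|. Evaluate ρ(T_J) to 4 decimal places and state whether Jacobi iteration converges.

1.1785

a₁₂a₂₁/(a₁₁a₂₂) = (-5)·(5) / ((-6)·(3)) = 1.388889
ρ = √|1.388889| = √1.388889 = 1.1785
ρ > 1, so Jacobi diverges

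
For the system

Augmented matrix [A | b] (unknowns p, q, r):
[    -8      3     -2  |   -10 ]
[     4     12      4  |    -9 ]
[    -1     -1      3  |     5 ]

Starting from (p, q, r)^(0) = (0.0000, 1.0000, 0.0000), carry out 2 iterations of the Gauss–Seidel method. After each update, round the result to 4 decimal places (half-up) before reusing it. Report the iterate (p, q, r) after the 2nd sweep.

Iteration 1:
  p = (-10 - (3)·1.0000 - (-2)·0.0000) / (-8) = 1.6250
  q = (-9 - (4)·1.6250 - (4)·0.0000) / (12) = -1.2917
  r = (5 - (-1)·1.6250 - (-1)·-1.2917) / (3) = 1.7778
Iteration 2:
  p = (-10 - (3)·-1.2917 - (-2)·1.7778) / (-8) = 0.3212
  q = (-9 - (4)·0.3212 - (4)·1.7778) / (12) = -1.4497
  r = (5 - (-1)·0.3212 - (-1)·-1.4497) / (3) = 1.2905

(0.3212, -1.4497, 1.2905)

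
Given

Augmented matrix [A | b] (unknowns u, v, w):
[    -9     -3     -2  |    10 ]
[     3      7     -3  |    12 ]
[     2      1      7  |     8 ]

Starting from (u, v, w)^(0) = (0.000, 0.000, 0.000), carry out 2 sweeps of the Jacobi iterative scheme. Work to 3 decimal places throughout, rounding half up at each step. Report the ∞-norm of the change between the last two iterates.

Iteration 1:
  u = (10 - (-3)·0.000 - (-2)·0.000) / (-9) = -1.111
  v = (12 - (3)·0.000 - (-3)·0.000) / (7) = 1.714
  w = (8 - (2)·0.000 - (1)·0.000) / (7) = 1.143
Iteration 2:
  u = (10 - (-3)·1.714 - (-2)·1.143) / (-9) = -1.936
  v = (12 - (3)·-1.111 - (-3)·1.143) / (7) = 2.680
  w = (8 - (2)·-1.111 - (1)·1.714) / (7) = 1.215
Change: (-0.825, 0.966, 0.072) → max |·| = 0.966

0.966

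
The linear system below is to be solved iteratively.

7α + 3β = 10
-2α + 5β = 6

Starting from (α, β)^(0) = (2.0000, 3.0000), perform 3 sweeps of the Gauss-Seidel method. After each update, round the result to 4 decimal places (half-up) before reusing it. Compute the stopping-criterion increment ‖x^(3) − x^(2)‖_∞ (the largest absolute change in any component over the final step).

Iteration 1:
  α = (10 - (3)·3.0000) / (7) = 0.1429
  β = (6 - (-2)·0.1429) / (5) = 1.2572
Iteration 2:
  α = (10 - (3)·1.2572) / (7) = 0.8898
  β = (6 - (-2)·0.8898) / (5) = 1.5559
Iteration 3:
  α = (10 - (3)·1.5559) / (7) = 0.7618
  β = (6 - (-2)·0.7618) / (5) = 1.5047
Change: (-0.1280, -0.0512) → max |·| = 0.1280

0.1280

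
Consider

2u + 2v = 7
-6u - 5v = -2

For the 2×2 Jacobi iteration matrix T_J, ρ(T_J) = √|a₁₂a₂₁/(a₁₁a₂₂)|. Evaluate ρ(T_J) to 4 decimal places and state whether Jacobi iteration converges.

1.0954

a₁₂a₂₁/(a₁₁a₂₂) = (2)·(-6) / ((2)·(-5)) = 1.200000
ρ = √|1.200000| = √1.200000 = 1.0954
ρ > 1, so Jacobi diverges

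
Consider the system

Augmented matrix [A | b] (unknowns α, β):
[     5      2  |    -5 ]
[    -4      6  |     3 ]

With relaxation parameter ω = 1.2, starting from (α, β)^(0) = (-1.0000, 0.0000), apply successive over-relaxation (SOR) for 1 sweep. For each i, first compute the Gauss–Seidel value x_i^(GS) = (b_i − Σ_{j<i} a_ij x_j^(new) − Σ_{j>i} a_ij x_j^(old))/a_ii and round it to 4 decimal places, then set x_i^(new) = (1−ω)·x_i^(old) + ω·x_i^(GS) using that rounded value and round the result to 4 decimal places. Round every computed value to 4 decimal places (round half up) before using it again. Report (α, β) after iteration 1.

Iteration 1:
  α: GS value = (-5 - (2)·0.0000) / (5) = -1.0000;  α ← (1−ω)·-1.0000 + ω·-1.0000 = -1.0000
  β: GS value = (3 - (-4)·-1.0000) / (6) = -0.1667;  β ← (1−ω)·0.0000 + ω·-0.1667 = -0.2000

(-1.0000, -0.2000)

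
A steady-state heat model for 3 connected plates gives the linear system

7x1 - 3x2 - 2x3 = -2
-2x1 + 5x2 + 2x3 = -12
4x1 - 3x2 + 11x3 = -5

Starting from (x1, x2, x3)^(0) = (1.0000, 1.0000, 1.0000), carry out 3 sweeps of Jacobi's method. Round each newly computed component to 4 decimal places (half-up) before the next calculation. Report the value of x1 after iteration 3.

-1.5087

Iteration 1:
  x1 = (-2 - (-3)·1.0000 - (-2)·1.0000) / (7) = 0.4286
  x2 = (-12 - (-2)·1.0000 - (2)·1.0000) / (5) = -2.4000
  x3 = (-5 - (4)·1.0000 - (-3)·1.0000) / (11) = -0.5455
Iteration 2:
  x1 = (-2 - (-3)·-2.4000 - (-2)·-0.5455) / (7) = -1.4701
  x2 = (-12 - (-2)·0.4286 - (2)·-0.5455) / (5) = -2.0104
  x3 = (-5 - (4)·0.4286 - (-3)·-2.4000) / (11) = -1.2649
Iteration 3:
  x1 = (-2 - (-3)·-2.0104 - (-2)·-1.2649) / (7) = -1.5087
  x2 = (-12 - (-2)·-1.4701 - (2)·-1.2649) / (5) = -2.4821
  x3 = (-5 - (4)·-1.4701 - (-3)·-2.0104) / (11) = -0.4683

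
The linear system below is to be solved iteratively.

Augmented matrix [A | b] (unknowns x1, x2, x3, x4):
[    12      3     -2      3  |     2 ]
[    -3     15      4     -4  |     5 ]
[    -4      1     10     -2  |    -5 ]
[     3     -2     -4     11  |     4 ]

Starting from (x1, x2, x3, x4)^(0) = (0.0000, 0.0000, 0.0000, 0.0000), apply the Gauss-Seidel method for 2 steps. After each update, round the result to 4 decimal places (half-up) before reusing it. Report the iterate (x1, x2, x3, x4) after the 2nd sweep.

Iteration 1:
  x1 = (2 - (3)·0.0000 - (-2)·0.0000 - (3)·0.0000) / (12) = 0.1667
  x2 = (5 - (-3)·0.1667 - (4)·0.0000 - (-4)·0.0000) / (15) = 0.3667
  x3 = (-5 - (-4)·0.1667 - (1)·0.3667 - (-2)·0.0000) / (10) = -0.4700
  x4 = (4 - (3)·0.1667 - (-2)·0.3667 - (-4)·-0.4700) / (11) = 0.2139
Iteration 2:
  x1 = (2 - (3)·0.3667 - (-2)·-0.4700 - (3)·0.2139) / (12) = -0.0568
  x2 = (5 - (-3)·-0.0568 - (4)·-0.4700 - (-4)·0.2139) / (15) = 0.5043
  x3 = (-5 - (-4)·-0.0568 - (1)·0.5043 - (-2)·0.2139) / (10) = -0.5304
  x4 = (4 - (3)·-0.0568 - (-2)·0.5043 - (-4)·-0.5304) / (11) = 0.2779

(-0.0568, 0.5043, -0.5304, 0.2779)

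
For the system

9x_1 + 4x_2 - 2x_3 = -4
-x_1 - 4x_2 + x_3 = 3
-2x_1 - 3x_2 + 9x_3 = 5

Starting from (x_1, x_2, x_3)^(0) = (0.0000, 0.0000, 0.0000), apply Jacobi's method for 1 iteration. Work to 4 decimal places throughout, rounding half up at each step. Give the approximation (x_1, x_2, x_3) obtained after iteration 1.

Iteration 1:
  x_1 = (-4 - (4)·0.0000 - (-2)·0.0000) / (9) = -0.4444
  x_2 = (3 - (-1)·0.0000 - (1)·0.0000) / (-4) = -0.7500
  x_3 = (5 - (-2)·0.0000 - (-3)·0.0000) / (9) = 0.5556

(-0.4444, -0.7500, 0.5556)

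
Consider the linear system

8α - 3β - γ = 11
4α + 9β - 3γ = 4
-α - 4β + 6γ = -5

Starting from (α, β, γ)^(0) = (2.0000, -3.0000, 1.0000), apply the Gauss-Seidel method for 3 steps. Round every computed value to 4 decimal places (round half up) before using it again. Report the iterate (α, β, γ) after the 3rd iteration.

(1.1340, -0.3328, -0.8662)

Iteration 1:
  α = (11 - (-3)·-3.0000 - (-1)·1.0000) / (8) = 0.3750
  β = (4 - (4)·0.3750 - (-3)·1.0000) / (9) = 0.6111
  γ = (-5 - (-1)·0.3750 - (-4)·0.6111) / (6) = -0.3634
Iteration 2:
  α = (11 - (-3)·0.6111 - (-1)·-0.3634) / (8) = 1.5587
  β = (4 - (4)·1.5587 - (-3)·-0.3634) / (9) = -0.3694
  γ = (-5 - (-1)·1.5587 - (-4)·-0.3694) / (6) = -0.8198
Iteration 3:
  α = (11 - (-3)·-0.3694 - (-1)·-0.8198) / (8) = 1.1340
  β = (4 - (4)·1.1340 - (-3)·-0.8198) / (9) = -0.3328
  γ = (-5 - (-1)·1.1340 - (-4)·-0.3328) / (6) = -0.8662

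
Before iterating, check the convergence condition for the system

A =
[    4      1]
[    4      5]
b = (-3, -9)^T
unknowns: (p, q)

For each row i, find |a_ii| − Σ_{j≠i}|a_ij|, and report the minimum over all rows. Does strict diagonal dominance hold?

row 1: |4| − (1) = 3
row 2: |5| − (4) = 1
minimum over rows = 1 → strictly diagonally dominant (convergence guaranteed)

1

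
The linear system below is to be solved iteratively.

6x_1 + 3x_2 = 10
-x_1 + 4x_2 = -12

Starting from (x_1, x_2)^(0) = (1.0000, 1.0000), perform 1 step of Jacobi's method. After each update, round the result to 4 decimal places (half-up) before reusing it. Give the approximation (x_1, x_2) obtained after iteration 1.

(1.1667, -2.7500)

Iteration 1:
  x_1 = (10 - (3)·1.0000) / (6) = 1.1667
  x_2 = (-12 - (-1)·1.0000) / (4) = -2.7500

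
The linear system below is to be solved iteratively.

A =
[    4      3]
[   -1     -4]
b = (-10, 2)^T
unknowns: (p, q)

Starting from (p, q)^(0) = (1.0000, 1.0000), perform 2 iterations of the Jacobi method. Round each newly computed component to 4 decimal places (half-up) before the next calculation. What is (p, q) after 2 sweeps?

Iteration 1:
  p = (-10 - (3)·1.0000) / (4) = -3.2500
  q = (2 - (-1)·1.0000) / (-4) = -0.7500
Iteration 2:
  p = (-10 - (3)·-0.7500) / (4) = -1.9375
  q = (2 - (-1)·-3.2500) / (-4) = 0.3125

(-1.9375, 0.3125)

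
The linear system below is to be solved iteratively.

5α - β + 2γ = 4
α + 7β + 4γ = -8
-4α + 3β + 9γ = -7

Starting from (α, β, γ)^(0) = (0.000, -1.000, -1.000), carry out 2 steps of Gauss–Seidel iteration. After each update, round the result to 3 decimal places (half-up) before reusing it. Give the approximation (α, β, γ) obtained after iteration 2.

Iteration 1:
  α = (4 - (-1)·-1.000 - (2)·-1.000) / (5) = 1.000
  β = (-8 - (1)·1.000 - (4)·-1.000) / (7) = -0.714
  γ = (-7 - (-4)·1.000 - (3)·-0.714) / (9) = -0.095
Iteration 2:
  α = (4 - (-1)·-0.714 - (2)·-0.095) / (5) = 0.695
  β = (-8 - (1)·0.695 - (4)·-0.095) / (7) = -1.188
  γ = (-7 - (-4)·0.695 - (3)·-1.188) / (9) = -0.073

(0.695, -1.188, -0.073)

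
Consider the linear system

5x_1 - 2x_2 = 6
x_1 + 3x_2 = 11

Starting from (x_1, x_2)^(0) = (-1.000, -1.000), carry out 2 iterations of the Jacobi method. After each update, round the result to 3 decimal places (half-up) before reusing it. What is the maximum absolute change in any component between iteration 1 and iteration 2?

2.000

Iteration 1:
  x_1 = (6 - (-2)·-1.000) / (5) = 0.800
  x_2 = (11 - (1)·-1.000) / (3) = 4.000
Iteration 2:
  x_1 = (6 - (-2)·4.000) / (5) = 2.800
  x_2 = (11 - (1)·0.800) / (3) = 3.400
Change: (2.000, -0.600) → max |·| = 2.000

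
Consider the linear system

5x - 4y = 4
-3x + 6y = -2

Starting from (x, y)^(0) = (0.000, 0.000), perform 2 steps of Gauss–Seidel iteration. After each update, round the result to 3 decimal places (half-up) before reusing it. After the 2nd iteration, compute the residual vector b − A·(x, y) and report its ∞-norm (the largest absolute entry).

Iteration 1:
  x = (4 - (-4)·0.000) / (5) = 0.800
  y = (-2 - (-3)·0.800) / (6) = 0.067
Iteration 2:
  x = (4 - (-4)·0.067) / (5) = 0.854
  y = (-2 - (-3)·0.854) / (6) = 0.094
Residual b − A·x = (0.106, -0.002); ∞-norm = 0.106

0.106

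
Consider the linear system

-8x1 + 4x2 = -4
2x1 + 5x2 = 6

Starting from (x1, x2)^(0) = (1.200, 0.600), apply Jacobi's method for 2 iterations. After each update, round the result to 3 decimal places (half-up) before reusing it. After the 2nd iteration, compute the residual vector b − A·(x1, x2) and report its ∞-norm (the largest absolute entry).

0.640

Iteration 1:
  x1 = (-4 - (4)·0.600) / (-8) = 0.800
  x2 = (6 - (2)·1.200) / (5) = 0.720
Iteration 2:
  x1 = (-4 - (4)·0.720) / (-8) = 0.860
  x2 = (6 - (2)·0.800) / (5) = 0.880
Residual b − A·x = (-0.640, -0.120); ∞-norm = 0.640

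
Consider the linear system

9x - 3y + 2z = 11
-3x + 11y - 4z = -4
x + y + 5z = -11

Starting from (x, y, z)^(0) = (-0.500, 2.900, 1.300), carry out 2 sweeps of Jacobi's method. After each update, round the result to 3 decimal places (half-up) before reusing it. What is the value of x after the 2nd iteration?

1.809

Iteration 1:
  x = (11 - (-3)·2.900 - (2)·1.300) / (9) = 1.900
  y = (-4 - (-3)·-0.500 - (-4)·1.300) / (11) = -0.027
  z = (-11 - (1)·-0.500 - (1)·2.900) / (5) = -2.680
Iteration 2:
  x = (11 - (-3)·-0.027 - (2)·-2.680) / (9) = 1.809
  y = (-4 - (-3)·1.900 - (-4)·-2.680) / (11) = -0.820
  z = (-11 - (1)·1.900 - (1)·-0.027) / (5) = -2.575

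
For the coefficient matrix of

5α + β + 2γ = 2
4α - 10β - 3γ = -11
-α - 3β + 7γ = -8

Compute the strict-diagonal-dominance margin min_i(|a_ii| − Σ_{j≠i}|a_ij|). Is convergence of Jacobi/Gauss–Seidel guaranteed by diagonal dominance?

row 1: |5| − (1+2) = 2
row 2: |-10| − (4+3) = 3
row 3: |7| − (1+3) = 3
minimum over rows = 2 → strictly diagonally dominant (convergence guaranteed)

2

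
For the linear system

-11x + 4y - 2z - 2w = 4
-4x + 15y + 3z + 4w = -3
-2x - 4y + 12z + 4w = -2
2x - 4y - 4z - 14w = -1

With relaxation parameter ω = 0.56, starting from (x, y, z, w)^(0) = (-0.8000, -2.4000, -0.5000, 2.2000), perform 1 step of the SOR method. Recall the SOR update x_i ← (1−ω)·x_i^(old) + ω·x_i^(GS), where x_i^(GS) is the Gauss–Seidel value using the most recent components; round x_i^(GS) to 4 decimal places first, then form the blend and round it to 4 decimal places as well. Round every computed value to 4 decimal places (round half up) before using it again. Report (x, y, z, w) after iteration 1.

Iteration 1:
  x: GS value = (4 - (4)·-2.4000 - (-2)·-0.5000 - (-2)·2.2000) / (-11) = -1.5455;  x ← (1−ω)·-0.8000 + ω·-1.5455 = -1.2175
  y: GS value = (-3 - (-4)·-1.2175 - (3)·-0.5000 - (4)·2.2000) / (15) = -1.0113;  y ← (1−ω)·-2.4000 + ω·-1.0113 = -1.6223
  z: GS value = (-2 - (-2)·-1.2175 - (-4)·-1.6223 - (4)·2.2000) / (12) = -1.6437;  z ← (1−ω)·-0.5000 + ω·-1.6437 = -1.1405
  w: GS value = (-1 - (2)·-1.2175 - (-4)·-1.6223 - (-4)·-1.1405) / (-14) = 0.6869;  w ← (1−ω)·2.2000 + ω·0.6869 = 1.3527

(-1.2175, -1.6223, -1.1405, 1.3527)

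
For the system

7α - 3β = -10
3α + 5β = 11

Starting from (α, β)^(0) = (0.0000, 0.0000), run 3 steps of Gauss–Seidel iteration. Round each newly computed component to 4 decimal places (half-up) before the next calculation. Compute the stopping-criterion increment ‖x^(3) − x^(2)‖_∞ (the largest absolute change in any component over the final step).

0.3370

Iteration 1:
  α = (-10 - (-3)·0.0000) / (7) = -1.4286
  β = (11 - (3)·-1.4286) / (5) = 3.0572
Iteration 2:
  α = (-10 - (-3)·3.0572) / (7) = -0.1183
  β = (11 - (3)·-0.1183) / (5) = 2.2710
Iteration 3:
  α = (-10 - (-3)·2.2710) / (7) = -0.4553
  β = (11 - (3)·-0.4553) / (5) = 2.4732
Change: (-0.3370, 0.2022) → max |·| = 0.3370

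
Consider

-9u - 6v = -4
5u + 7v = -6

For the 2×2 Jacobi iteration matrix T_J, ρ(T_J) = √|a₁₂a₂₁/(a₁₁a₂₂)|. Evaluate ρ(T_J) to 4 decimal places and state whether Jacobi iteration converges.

a₁₂a₂₁/(a₁₁a₂₂) = (-6)·(5) / ((-9)·(7)) = 0.476190
ρ = √|0.476190| = √0.476190 = 0.6901
ρ < 1, so Jacobi converges

0.6901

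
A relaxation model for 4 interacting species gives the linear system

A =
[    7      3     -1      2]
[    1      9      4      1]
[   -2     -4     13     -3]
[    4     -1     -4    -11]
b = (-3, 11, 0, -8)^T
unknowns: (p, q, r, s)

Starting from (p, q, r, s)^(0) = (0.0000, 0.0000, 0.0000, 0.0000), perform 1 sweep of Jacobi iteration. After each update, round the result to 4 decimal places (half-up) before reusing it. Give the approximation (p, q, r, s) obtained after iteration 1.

Iteration 1:
  p = (-3 - (3)·0.0000 - (-1)·0.0000 - (2)·0.0000) / (7) = -0.4286
  q = (11 - (1)·0.0000 - (4)·0.0000 - (1)·0.0000) / (9) = 1.2222
  r = (0 - (-2)·0.0000 - (-4)·0.0000 - (-3)·0.0000) / (13) = 0.0000
  s = (-8 - (4)·0.0000 - (-1)·0.0000 - (-4)·0.0000) / (-11) = 0.7273

(-0.4286, 1.2222, 0.0000, 0.7273)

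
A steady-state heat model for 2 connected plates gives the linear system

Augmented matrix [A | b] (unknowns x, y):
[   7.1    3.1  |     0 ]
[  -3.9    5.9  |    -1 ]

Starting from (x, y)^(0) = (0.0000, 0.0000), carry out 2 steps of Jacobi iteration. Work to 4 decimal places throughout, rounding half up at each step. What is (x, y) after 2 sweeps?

(0.0740, -0.1695)

Iteration 1:
  x = (0 - (3.1)·0.0000) / (7.1) = 0.0000
  y = (-1 - (-3.9)·0.0000) / (5.9) = -0.1695
Iteration 2:
  x = (0 - (3.1)·-0.1695) / (7.1) = 0.0740
  y = (-1 - (-3.9)·0.0000) / (5.9) = -0.1695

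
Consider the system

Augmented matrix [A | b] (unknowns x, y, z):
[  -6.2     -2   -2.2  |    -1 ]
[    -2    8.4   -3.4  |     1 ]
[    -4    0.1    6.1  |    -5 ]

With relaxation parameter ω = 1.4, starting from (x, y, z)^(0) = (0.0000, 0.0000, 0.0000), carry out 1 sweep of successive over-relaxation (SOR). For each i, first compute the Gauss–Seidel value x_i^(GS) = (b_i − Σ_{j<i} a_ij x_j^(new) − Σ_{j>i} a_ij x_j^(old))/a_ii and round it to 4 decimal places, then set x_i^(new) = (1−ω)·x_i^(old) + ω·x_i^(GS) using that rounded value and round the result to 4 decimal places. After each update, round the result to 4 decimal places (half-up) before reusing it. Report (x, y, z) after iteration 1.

(0.2258, 0.2419, -0.9458)

Iteration 1:
  x: GS value = (-1 - (-2)·0.0000 - (-2.2)·0.0000) / (-6.2) = 0.1613;  x ← (1−ω)·0.0000 + ω·0.1613 = 0.2258
  y: GS value = (1 - (-2)·0.2258 - (-3.4)·0.0000) / (8.4) = 0.1728;  y ← (1−ω)·0.0000 + ω·0.1728 = 0.2419
  z: GS value = (-5 - (-4)·0.2258 - (0.1)·0.2419) / (6.1) = -0.6756;  z ← (1−ω)·0.0000 + ω·-0.6756 = -0.9458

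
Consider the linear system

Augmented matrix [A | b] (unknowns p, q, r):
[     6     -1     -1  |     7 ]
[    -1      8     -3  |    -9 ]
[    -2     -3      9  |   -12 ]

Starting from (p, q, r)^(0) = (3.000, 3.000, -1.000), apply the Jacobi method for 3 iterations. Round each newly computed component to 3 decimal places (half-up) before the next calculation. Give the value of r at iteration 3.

Iteration 1:
  p = (7 - (-1)·3.000 - (-1)·-1.000) / (6) = 1.500
  q = (-9 - (-1)·3.000 - (-3)·-1.000) / (8) = -1.125
  r = (-12 - (-2)·3.000 - (-3)·3.000) / (9) = 0.333
Iteration 2:
  p = (7 - (-1)·-1.125 - (-1)·0.333) / (6) = 1.035
  q = (-9 - (-1)·1.500 - (-3)·0.333) / (8) = -0.813
  r = (-12 - (-2)·1.500 - (-3)·-1.125) / (9) = -1.375
Iteration 3:
  p = (7 - (-1)·-0.813 - (-1)·-1.375) / (6) = 0.802
  q = (-9 - (-1)·1.035 - (-3)·-1.375) / (8) = -1.511
  r = (-12 - (-2)·1.035 - (-3)·-0.813) / (9) = -1.374

-1.374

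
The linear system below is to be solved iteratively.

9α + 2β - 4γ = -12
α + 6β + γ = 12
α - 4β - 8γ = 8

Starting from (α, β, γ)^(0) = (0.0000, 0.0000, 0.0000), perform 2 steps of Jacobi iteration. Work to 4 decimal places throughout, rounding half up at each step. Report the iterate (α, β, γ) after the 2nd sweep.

Iteration 1:
  α = (-12 - (2)·0.0000 - (-4)·0.0000) / (9) = -1.3333
  β = (12 - (1)·0.0000 - (1)·0.0000) / (6) = 2.0000
  γ = (8 - (1)·0.0000 - (-4)·0.0000) / (-8) = -1.0000
Iteration 2:
  α = (-12 - (2)·2.0000 - (-4)·-1.0000) / (9) = -2.2222
  β = (12 - (1)·-1.3333 - (1)·-1.0000) / (6) = 2.3889
  γ = (8 - (1)·-1.3333 - (-4)·2.0000) / (-8) = -2.1667

(-2.2222, 2.3889, -2.1667)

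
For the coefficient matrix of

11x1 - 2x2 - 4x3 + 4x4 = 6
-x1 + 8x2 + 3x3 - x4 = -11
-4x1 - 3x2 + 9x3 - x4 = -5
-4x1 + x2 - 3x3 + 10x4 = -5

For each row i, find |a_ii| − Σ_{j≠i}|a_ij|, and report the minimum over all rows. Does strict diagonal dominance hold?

1

row 1: |11| − (2+4+4) = 1
row 2: |8| − (1+3+1) = 3
row 3: |9| − (4+3+1) = 1
row 4: |10| − (4+1+3) = 2
minimum over rows = 1 → strictly diagonally dominant (convergence guaranteed)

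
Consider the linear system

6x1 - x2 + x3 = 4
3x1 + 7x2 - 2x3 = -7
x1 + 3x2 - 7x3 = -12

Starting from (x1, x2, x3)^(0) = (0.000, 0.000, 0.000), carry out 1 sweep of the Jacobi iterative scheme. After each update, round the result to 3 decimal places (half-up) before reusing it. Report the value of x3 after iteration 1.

Iteration 1:
  x1 = (4 - (-1)·0.000 - (1)·0.000) / (6) = 0.667
  x2 = (-7 - (3)·0.000 - (-2)·0.000) / (7) = -1.000
  x3 = (-12 - (1)·0.000 - (3)·0.000) / (-7) = 1.714

1.714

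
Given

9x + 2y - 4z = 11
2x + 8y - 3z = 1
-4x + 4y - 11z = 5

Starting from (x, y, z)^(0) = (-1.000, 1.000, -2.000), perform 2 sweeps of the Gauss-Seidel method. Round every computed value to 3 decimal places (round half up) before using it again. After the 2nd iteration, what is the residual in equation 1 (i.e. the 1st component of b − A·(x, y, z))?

-1.490

Iteration 1:
  x = (11 - (2)·1.000 - (-4)·-2.000) / (9) = 0.111
  y = (1 - (2)·0.111 - (-3)·-2.000) / (8) = -0.653
  z = (5 - (-4)·0.111 - (4)·-0.653) / (-11) = -0.732
Iteration 2:
  x = (11 - (2)·-0.653 - (-4)·-0.732) / (9) = 1.042
  y = (1 - (2)·1.042 - (-3)·-0.732) / (8) = -0.410
  z = (5 - (-4)·1.042 - (4)·-0.410) / (-11) = -0.983
Residual b − A·x = (-1.490, -0.753, -0.005)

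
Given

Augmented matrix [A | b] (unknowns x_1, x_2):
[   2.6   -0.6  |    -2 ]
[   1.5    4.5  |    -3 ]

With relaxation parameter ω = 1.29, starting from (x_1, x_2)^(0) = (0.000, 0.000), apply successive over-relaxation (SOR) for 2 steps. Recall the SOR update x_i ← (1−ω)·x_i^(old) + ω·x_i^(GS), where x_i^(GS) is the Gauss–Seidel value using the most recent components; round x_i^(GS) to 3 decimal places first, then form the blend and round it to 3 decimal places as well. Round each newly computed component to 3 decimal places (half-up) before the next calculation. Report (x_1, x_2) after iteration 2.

(-0.833, -0.376)

Iteration 1:
  x_1: GS value = (-2 - (-0.6)·0.000) / (2.6) = -0.769;  x_1 ← (1−ω)·0.000 + ω·-0.769 = -0.992
  x_2: GS value = (-3 - (1.5)·-0.992) / (4.5) = -0.336;  x_2 ← (1−ω)·0.000 + ω·-0.336 = -0.433
Iteration 2:
  x_1: GS value = (-2 - (-0.6)·-0.433) / (2.6) = -0.869;  x_1 ← (1−ω)·-0.992 + ω·-0.869 = -0.833
  x_2: GS value = (-3 - (1.5)·-0.833) / (4.5) = -0.389;  x_2 ← (1−ω)·-0.433 + ω·-0.389 = -0.376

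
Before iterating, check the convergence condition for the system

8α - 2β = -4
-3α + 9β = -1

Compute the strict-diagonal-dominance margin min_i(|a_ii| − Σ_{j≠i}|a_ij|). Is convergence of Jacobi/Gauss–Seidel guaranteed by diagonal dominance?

row 1: |8| − (2) = 6
row 2: |9| − (3) = 6
minimum over rows = 6 → strictly diagonally dominant (convergence guaranteed)

6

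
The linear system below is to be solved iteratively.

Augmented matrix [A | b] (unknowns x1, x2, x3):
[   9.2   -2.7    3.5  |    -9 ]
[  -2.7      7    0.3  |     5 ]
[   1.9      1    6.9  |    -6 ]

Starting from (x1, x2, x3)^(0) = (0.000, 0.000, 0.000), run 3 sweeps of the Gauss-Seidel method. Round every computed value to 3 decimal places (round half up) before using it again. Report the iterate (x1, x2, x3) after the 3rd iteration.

Iteration 1:
  x1 = (-9 - (-2.7)·0.000 - (3.5)·0.000) / (9.2) = -0.978
  x2 = (5 - (-2.7)·-0.978 - (0.3)·0.000) / (7) = 0.337
  x3 = (-6 - (1.9)·-0.978 - (1)·0.337) / (6.9) = -0.649
Iteration 2:
  x1 = (-9 - (-2.7)·0.337 - (3.5)·-0.649) / (9.2) = -0.632
  x2 = (5 - (-2.7)·-0.632 - (0.3)·-0.649) / (7) = 0.498
  x3 = (-6 - (1.9)·-0.632 - (1)·0.498) / (6.9) = -0.768
Iteration 3:
  x1 = (-9 - (-2.7)·0.498 - (3.5)·-0.768) / (9.2) = -0.540
  x2 = (5 - (-2.7)·-0.540 - (0.3)·-0.768) / (7) = 0.539
  x3 = (-6 - (1.9)·-0.540 - (1)·0.539) / (6.9) = -0.799

(-0.540, 0.539, -0.799)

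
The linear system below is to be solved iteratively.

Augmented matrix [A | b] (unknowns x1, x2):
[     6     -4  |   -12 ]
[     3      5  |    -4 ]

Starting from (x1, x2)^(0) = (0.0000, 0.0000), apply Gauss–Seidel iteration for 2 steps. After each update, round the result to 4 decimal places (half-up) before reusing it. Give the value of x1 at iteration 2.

-1.7333

Iteration 1:
  x1 = (-12 - (-4)·0.0000) / (6) = -2.0000
  x2 = (-4 - (3)·-2.0000) / (5) = 0.4000
Iteration 2:
  x1 = (-12 - (-4)·0.4000) / (6) = -1.7333
  x2 = (-4 - (3)·-1.7333) / (5) = 0.2400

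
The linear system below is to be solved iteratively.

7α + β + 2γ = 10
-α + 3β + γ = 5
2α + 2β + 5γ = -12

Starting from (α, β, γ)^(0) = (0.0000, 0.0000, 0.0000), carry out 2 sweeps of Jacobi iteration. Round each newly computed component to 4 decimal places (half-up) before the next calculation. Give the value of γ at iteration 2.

Iteration 1:
  α = (10 - (1)·0.0000 - (2)·0.0000) / (7) = 1.4286
  β = (5 - (-1)·0.0000 - (1)·0.0000) / (3) = 1.6667
  γ = (-12 - (2)·0.0000 - (2)·0.0000) / (5) = -2.4000
Iteration 2:
  α = (10 - (1)·1.6667 - (2)·-2.4000) / (7) = 1.8762
  β = (5 - (-1)·1.4286 - (1)·-2.4000) / (3) = 2.9429
  γ = (-12 - (2)·1.4286 - (2)·1.6667) / (5) = -3.6381

-3.6381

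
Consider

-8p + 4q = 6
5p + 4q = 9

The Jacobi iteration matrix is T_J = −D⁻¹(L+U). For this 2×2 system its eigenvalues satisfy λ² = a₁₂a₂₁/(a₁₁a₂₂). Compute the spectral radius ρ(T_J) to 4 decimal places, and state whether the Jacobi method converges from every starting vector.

0.7906

a₁₂a₂₁/(a₁₁a₂₂) = (4)·(5) / ((-8)·(4)) = -0.625000
ρ = √|-0.625000| = √0.625000 = 0.7906
ρ < 1, so Jacobi converges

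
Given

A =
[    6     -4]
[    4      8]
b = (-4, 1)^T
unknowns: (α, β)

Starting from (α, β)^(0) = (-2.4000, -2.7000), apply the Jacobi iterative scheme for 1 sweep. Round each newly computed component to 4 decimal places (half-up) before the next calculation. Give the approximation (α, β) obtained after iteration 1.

Iteration 1:
  α = (-4 - (-4)·-2.7000) / (6) = -2.4667
  β = (1 - (4)·-2.4000) / (8) = 1.3250

(-2.4667, 1.3250)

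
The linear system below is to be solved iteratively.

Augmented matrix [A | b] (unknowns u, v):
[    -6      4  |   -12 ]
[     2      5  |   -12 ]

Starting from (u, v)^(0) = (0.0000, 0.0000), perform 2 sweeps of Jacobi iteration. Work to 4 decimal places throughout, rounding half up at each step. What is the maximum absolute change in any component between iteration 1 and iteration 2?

Iteration 1:
  u = (-12 - (4)·0.0000) / (-6) = 2.0000
  v = (-12 - (2)·0.0000) / (5) = -2.4000
Iteration 2:
  u = (-12 - (4)·-2.4000) / (-6) = 0.4000
  v = (-12 - (2)·2.0000) / (5) = -3.2000
Change: (-1.6000, -0.8000) → max |·| = 1.6000

1.6000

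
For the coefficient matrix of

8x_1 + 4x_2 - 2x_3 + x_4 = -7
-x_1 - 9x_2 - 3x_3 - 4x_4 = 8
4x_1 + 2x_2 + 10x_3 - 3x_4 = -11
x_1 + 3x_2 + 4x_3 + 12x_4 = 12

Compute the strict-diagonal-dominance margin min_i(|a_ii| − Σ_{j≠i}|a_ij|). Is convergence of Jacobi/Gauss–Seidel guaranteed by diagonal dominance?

row 1: |8| − (4+2+1) = 1
row 2: |-9| − (1+3+4) = 1
row 3: |10| − (4+2+3) = 1
row 4: |12| − (1+3+4) = 4
minimum over rows = 1 → strictly diagonally dominant (convergence guaranteed)

1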